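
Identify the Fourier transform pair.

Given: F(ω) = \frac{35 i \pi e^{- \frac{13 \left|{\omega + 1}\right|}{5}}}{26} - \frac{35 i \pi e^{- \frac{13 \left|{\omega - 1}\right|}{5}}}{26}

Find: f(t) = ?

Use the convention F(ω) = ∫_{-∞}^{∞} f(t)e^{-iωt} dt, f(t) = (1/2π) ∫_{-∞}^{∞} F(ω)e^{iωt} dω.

f(t) = \frac{7 \sin{\left(t \right)}}{t^{2} + \frac{169}{25}}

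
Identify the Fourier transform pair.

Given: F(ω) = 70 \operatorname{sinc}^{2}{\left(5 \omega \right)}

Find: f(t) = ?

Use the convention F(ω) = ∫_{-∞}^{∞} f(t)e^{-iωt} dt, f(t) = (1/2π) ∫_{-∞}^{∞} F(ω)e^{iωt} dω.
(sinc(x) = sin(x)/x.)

f(t) = 7 \left(\begin{cases} 1 - \frac{\left|{t}\right|}{10} & \text{for}\: \left|{t}\right| < 10 \\0 & \text{otherwise} \end{cases}\right)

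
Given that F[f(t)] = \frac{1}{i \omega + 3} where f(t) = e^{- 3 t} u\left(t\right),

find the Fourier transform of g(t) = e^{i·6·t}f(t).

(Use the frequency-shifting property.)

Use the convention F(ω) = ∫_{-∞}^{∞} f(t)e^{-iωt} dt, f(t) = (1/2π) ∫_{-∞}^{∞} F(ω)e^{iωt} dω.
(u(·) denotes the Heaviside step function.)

F[g](ω) = \frac{1}{i \left(\omega - 6\right) + 3}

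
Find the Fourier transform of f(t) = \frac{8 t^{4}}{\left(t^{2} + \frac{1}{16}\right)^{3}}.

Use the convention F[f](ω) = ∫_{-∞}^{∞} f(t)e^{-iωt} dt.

F(ω) = \frac{\pi \left(\omega^{2} - 20 \left|{\omega}\right| + 48\right) e^{- \frac{\left|{\omega}\right|}{4}}}{4}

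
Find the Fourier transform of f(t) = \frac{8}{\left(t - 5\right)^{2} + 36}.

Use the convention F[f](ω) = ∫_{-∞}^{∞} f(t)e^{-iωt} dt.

F(ω) = \frac{4 \pi e^{- 5 i \omega - 6 \left|{\omega}\right|}}{3}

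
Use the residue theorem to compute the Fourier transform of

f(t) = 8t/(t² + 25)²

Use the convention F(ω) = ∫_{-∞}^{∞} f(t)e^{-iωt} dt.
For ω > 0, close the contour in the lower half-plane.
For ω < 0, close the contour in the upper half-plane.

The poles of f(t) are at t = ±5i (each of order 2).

Let g(z) = f(z)e^{-iωz}; for large |z| the factor e^{-iωz} decays in the lower half-plane when ω > 0 and in the upper half-plane when ω < 0.

Case ω > 0 (lower half-plane, clockwise contour ⇒ F(ω) = -2πi·ΣRes):
  Res_{z = - 5 i} g(z) = \frac{2 \omega e^{- 5 \omega}}{5} (pole of order 2)
  F(ω) = -2πi·ΣRes = - \frac{4 i \pi \omega e^{- 5 \omega}}{5}

Case ω < 0 (upper half-plane, counterclockwise contour ⇒ F(ω) = +2πi·ΣRes):
  Res_{z = 5 i} g(z) = - \frac{2 \omega e^{5 \omega}}{5} (pole of order 2)
  F(ω) = 2πi·ΣRes = - \frac{4 i \pi \omega e^{5 \omega}}{5}

Both cases combine into a single formula in |ω|:

F(ω) = - \frac{4 i \pi \omega e^{- 5 \left|{\omega}\right|}}{5}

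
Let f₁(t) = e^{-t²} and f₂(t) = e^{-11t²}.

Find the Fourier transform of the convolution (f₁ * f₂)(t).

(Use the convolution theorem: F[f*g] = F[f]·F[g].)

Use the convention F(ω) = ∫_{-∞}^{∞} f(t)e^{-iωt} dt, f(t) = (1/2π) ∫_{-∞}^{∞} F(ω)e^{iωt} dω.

F[f₁*f₂](ω) = \frac{\sqrt{11} \pi e^{- \frac{3 \omega^{2}}{11}}}{11}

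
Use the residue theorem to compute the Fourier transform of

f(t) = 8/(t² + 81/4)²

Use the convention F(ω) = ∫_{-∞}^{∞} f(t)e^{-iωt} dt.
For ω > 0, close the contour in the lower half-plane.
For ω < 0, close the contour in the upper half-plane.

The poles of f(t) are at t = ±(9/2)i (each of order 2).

Let g(z) = f(z)e^{-iωz}; for large |z| the factor e^{-iωz} decays in the lower half-plane when ω > 0 and in the upper half-plane when ω < 0.

Case ω > 0 (lower half-plane, clockwise contour ⇒ F(ω) = -2πi·ΣRes):
  Res_{z = - \frac{9 i}{2}} g(z) = \frac{8 i \left(9 \omega + 2\right) e^{- \frac{9 \omega}{2}}}{729} (pole of order 2)
  F(ω) = -2πi·ΣRes = \frac{16 \pi \left(9 \omega + 2\right) e^{- \frac{9 \omega}{2}}}{729}

Case ω < 0 (upper half-plane, counterclockwise contour ⇒ F(ω) = +2πi·ΣRes):
  Res_{z = \frac{9 i}{2}} g(z) = \frac{8 i \left(9 \omega - 2\right) e^{\frac{9 \omega}{2}}}{729} (pole of order 2)
  F(ω) = 2πi·ΣRes = \frac{16 \pi \left(2 - 9 \omega\right) e^{\frac{9 \omega}{2}}}{729}

Both cases combine into a single formula in |ω|:

F(ω) = \frac{16 \pi \left(9 \left|{\omega}\right| + 2\right) e^{- \frac{9 \left|{\omega}\right|}{2}}}{729}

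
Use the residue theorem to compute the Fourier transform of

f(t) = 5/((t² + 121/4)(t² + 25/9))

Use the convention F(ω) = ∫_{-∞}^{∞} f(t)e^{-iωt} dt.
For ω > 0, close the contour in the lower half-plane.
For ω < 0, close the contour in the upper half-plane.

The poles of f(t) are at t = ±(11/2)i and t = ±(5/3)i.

Let g(z) = f(z)e^{-iωz}; for large |z| the factor e^{-iωz} decays in the lower half-plane when ω > 0 and in the upper half-plane when ω < 0.

Case ω > 0 (lower half-plane, clockwise contour ⇒ F(ω) = -2πi·ΣRes):
  Res_{z = - \frac{11 i}{2}} g(z) = - \frac{180 i e^{- \frac{11 \omega}{2}}}{10879}
  Res_{z = - \frac{5 i}{3}} g(z) = \frac{54 i e^{- \frac{5 \omega}{3}}}{989}
  F(ω) = -2πi·ΣRes = - \frac{360 \pi e^{- \frac{11 \omega}{2}}}{10879} + \frac{108 \pi e^{- \frac{5 \omega}{3}}}{989}

Case ω < 0 (upper half-plane, counterclockwise contour ⇒ F(ω) = +2πi·ΣRes):
  Res_{z = \frac{11 i}{2}} g(z) = \frac{180 i e^{\frac{11 \omega}{2}}}{10879}
  Res_{z = \frac{5 i}{3}} g(z) = - \frac{54 i e^{\frac{5 \omega}{3}}}{989}
  F(ω) = 2πi·ΣRes = \frac{36 \pi \left(33 e^{\frac{5 \omega}{3}} - 10 e^{\frac{11 \omega}{2}}\right)}{10879}

Both cases combine into a single formula in |ω|:

F(ω) = - \frac{360 \pi e^{- \frac{11 \left|{\omega}\right|}{2}}}{10879} + \frac{108 \pi e^{- \frac{5 \left|{\omega}\right|}{3}}}{989}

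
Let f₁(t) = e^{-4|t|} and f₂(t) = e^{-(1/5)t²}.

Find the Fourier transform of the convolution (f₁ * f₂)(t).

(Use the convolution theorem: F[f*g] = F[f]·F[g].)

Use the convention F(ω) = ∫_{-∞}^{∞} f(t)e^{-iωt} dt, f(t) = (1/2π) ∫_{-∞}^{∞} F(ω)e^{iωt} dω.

F[f₁*f₂](ω) = \frac{8 \sqrt{5} \sqrt{\pi} e^{- \frac{5 \omega^{2}}{4}}}{\omega^{2} + 16}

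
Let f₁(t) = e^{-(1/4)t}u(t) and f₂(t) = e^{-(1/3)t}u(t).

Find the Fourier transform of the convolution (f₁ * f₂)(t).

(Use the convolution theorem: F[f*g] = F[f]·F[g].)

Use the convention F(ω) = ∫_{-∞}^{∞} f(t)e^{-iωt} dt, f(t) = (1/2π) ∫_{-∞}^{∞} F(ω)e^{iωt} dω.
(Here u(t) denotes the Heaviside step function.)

F[f₁*f₂](ω) = \frac{12}{- 12 \omega^{2} + 7 i \omega + 1}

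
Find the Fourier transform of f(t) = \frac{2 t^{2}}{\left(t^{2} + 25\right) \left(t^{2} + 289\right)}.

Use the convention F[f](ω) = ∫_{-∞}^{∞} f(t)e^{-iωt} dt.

F(ω) = \frac{\pi \left(17 - 5 e^{12 \left|{\omega}\right|}\right) e^{- 17 \left|{\omega}\right|}}{132}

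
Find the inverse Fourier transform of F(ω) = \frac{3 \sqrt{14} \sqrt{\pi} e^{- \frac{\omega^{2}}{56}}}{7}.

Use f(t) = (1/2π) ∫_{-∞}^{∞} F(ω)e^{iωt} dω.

f(t) = 6 e^{- 14 t^{2}}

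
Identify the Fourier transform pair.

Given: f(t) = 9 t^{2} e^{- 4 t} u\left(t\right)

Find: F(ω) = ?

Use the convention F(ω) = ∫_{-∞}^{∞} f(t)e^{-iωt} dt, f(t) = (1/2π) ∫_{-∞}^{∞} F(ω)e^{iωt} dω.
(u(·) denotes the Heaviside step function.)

F(ω) = \frac{18}{\left(i \omega + 4\right)^{3}}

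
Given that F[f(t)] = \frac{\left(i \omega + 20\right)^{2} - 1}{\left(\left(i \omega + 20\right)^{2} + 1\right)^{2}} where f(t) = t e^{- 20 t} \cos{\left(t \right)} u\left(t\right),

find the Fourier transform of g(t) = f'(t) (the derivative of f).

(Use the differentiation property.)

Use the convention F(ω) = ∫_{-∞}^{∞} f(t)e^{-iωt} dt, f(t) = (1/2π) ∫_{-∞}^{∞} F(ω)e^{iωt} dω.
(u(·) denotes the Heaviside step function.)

F[g](ω) = \frac{i \omega \left(\left(i \omega + 20\right)^{2} - 1\right)}{\left(\left(i \omega + 20\right)^{2} + 1\right)^{2}}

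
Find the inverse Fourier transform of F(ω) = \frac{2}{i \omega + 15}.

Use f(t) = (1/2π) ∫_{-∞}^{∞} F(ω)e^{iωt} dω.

f(t) = 2 e^{- 15 t} u\left(t\right)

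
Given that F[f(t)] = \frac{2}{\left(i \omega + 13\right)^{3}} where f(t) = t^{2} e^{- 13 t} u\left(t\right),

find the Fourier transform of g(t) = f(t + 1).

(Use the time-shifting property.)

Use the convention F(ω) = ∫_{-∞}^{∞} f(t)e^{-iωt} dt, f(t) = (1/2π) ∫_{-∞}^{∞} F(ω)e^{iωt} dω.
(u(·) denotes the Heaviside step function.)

F[g](ω) = \frac{2 e^{i \omega}}{\left(i \omega + 13\right)^{3}}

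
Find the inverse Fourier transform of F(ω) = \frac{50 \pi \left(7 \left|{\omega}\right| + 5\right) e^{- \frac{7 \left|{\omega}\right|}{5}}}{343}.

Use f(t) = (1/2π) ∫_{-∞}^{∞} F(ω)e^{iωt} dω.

f(t) = \frac{4}{\left(t^{2} + \frac{49}{25}\right)^{2}}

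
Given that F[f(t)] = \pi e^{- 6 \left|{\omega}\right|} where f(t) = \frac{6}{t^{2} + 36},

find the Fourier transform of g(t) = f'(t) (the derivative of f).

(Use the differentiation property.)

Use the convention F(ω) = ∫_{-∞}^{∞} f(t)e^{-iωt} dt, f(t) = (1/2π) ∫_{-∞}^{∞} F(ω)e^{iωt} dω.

F[g](ω) = i \pi \omega e^{- 6 \left|{\omega}\right|}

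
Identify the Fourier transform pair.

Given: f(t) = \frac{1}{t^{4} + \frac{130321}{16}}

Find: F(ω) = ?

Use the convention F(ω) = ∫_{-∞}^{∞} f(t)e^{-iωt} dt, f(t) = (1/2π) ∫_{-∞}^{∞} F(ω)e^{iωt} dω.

F(ω) = \frac{8 \pi e^{- \frac{19 \sqrt{2} \left|{\omega}\right|}{4}} \sin{\left(\frac{19 \sqrt{2} \left|{\omega}\right|}{4} + \frac{\pi}{4} \right)}}{6859}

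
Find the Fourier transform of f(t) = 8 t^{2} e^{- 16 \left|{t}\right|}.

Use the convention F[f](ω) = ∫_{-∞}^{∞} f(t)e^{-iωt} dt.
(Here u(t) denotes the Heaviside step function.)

F(ω) = \frac{512 \left(256 - 3 \omega^{2}\right)}{\left(\omega^{2} + 256\right)^{3}}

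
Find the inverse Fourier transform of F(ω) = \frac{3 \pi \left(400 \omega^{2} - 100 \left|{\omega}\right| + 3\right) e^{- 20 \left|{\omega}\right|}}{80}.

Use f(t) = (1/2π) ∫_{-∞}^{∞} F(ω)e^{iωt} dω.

f(t) = \frac{6 t^{4}}{\left(t^{2} + 400\right)^{3}}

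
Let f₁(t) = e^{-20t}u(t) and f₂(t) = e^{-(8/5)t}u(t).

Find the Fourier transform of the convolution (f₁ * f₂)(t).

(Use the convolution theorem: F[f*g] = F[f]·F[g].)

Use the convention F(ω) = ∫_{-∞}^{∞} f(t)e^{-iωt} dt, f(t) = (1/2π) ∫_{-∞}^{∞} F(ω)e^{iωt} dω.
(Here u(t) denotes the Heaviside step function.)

F[f₁*f₂](ω) = \frac{5}{\left(i \omega + 20\right) \left(5 i \omega + 8\right)}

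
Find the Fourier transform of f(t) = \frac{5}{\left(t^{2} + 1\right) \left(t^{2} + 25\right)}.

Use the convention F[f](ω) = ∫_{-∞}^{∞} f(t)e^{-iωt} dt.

F(ω) = \frac{\pi \left(5 e^{4 \left|{\omega}\right|} - 1\right) e^{- 5 \left|{\omega}\right|}}{24}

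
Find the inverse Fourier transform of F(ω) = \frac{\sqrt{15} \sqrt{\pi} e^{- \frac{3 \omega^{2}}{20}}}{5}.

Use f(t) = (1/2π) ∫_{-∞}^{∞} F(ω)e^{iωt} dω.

f(t) = e^{- \frac{5 t^{2}}{3}}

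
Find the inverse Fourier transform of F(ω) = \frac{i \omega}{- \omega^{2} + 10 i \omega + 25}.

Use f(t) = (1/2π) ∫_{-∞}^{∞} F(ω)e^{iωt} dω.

f(t) = \left(1 - 5 t\right) e^{- 5 t} u\left(t\right)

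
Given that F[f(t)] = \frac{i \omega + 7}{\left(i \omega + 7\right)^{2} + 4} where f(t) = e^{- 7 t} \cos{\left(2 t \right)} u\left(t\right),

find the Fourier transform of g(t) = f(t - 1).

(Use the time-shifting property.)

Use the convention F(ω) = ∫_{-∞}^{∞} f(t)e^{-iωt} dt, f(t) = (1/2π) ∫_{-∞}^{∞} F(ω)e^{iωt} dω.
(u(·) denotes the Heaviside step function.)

F[g](ω) = \frac{\left(i \omega + 7\right) e^{- i \omega}}{\left(i \omega + 7\right)^{2} + 4}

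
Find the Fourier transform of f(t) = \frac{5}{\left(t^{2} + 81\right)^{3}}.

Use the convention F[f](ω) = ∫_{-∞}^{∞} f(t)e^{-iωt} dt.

F(ω) = \frac{5 \pi \left(27 \omega^{2} + 9 \left|{\omega}\right| + 1\right) e^{- 9 \left|{\omega}\right|}}{157464}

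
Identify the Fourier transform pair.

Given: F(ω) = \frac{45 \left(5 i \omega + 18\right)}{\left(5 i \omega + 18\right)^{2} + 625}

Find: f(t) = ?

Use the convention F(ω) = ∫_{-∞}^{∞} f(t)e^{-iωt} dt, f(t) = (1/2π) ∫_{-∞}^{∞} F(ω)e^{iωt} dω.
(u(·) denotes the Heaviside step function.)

f(t) = 9 e^{- \frac{18 t}{5}} \cos{\left(5 t \right)} u\left(t\right)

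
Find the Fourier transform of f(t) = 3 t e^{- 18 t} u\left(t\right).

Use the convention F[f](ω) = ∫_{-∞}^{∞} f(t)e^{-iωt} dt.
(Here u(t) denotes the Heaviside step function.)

F(ω) = \frac{3}{\left(i \omega + 18\right)^{2}}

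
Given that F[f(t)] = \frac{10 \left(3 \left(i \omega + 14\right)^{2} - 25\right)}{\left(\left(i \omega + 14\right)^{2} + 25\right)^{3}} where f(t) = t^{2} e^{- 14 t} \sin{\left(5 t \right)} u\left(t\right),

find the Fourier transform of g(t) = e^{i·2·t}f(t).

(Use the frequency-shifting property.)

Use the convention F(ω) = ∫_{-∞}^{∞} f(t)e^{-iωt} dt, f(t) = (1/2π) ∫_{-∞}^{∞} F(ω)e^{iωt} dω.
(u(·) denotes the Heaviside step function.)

F[g](ω) = \frac{10 \left(3 \left(i \left(\omega - 2\right) + 14\right)^{2} - 25\right)}{\left(\left(i \left(\omega - 2\right) + 14\right)^{2} + 25\right)^{3}}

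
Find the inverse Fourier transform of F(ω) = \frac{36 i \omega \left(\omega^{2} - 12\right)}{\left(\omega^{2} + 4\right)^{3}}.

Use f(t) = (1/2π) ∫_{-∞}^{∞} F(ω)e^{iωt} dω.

f(t) = 9 t e^{- 2 \left|{t}\right|} \left|{t}\right|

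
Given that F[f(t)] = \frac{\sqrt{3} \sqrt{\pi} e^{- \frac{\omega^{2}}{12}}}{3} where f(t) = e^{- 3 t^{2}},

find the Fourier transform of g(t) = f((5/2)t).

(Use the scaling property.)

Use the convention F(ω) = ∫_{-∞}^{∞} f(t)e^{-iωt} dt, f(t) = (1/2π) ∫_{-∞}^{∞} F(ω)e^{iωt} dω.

F[g](ω) = \frac{2 \sqrt{3} \sqrt{\pi} e^{- \frac{\omega^{2}}{75}}}{15}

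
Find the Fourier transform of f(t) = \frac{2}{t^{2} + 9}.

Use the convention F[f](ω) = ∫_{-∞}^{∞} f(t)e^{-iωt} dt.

F(ω) = \frac{2 \pi e^{- 3 \left|{\omega}\right|}}{3}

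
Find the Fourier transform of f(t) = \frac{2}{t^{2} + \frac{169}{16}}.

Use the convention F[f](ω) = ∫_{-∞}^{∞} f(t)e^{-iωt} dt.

F(ω) = \frac{8 \pi e^{- \frac{13 \left|{\omega}\right|}{4}}}{13}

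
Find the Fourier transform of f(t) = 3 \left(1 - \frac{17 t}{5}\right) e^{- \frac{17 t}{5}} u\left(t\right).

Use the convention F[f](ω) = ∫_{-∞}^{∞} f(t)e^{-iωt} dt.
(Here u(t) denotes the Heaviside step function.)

F(ω) = \frac{75 i \omega}{- 25 \omega^{2} + 170 i \omega + 289}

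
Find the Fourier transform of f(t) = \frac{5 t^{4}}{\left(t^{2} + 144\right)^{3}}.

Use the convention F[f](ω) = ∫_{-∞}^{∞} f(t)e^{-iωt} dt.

F(ω) = \frac{5 \pi \left(48 \omega^{2} - 20 \left|{\omega}\right| + 1\right) e^{- 12 \left|{\omega}\right|}}{32}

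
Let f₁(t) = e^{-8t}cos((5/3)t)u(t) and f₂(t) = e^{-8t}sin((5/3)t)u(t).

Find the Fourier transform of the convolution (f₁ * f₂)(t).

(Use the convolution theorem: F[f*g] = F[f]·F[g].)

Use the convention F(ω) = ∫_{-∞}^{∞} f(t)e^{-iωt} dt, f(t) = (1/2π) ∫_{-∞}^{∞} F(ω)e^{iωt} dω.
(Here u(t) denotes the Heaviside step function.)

F[f₁*f₂](ω) = \frac{135 \left(i \omega + 8\right)}{\left(9 \left(i \omega + 8\right)^{2} + 25\right)^{2}}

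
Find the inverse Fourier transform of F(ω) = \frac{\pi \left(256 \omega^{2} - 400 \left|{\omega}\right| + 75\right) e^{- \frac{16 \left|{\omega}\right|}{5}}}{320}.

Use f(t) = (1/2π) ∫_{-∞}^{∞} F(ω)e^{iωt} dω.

f(t) = \frac{2 t^{4}}{\left(t^{2} + \frac{256}{25}\right)^{3}}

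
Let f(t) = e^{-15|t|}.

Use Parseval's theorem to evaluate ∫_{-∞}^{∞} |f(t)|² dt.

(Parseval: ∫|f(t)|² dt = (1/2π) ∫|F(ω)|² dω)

∫|f(t)|² dt = \frac{1}{15}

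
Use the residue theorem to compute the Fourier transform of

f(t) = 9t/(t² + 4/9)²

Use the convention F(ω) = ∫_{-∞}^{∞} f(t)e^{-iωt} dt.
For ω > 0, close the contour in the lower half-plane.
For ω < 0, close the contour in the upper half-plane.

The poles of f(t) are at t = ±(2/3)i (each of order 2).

Let g(z) = f(z)e^{-iωz}; for large |z| the factor e^{-iωz} decays in the lower half-plane when ω > 0 and in the upper half-plane when ω < 0.

Case ω > 0 (lower half-plane, clockwise contour ⇒ F(ω) = -2πi·ΣRes):
  Res_{z = - \frac{2 i}{3}} g(z) = \frac{27 \omega e^{- \frac{2 \omega}{3}}}{8} (pole of order 2)
  F(ω) = -2πi·ΣRes = - \frac{27 i \pi \omega e^{- \frac{2 \omega}{3}}}{4}

Case ω < 0 (upper half-plane, counterclockwise contour ⇒ F(ω) = +2πi·ΣRes):
  Res_{z = \frac{2 i}{3}} g(z) = - \frac{27 \omega e^{\frac{2 \omega}{3}}}{8} (pole of order 2)
  F(ω) = 2πi·ΣRes = - \frac{27 i \pi \omega e^{\frac{2 \omega}{3}}}{4}

Both cases combine into a single formula in |ω|:

F(ω) = - \frac{27 i \pi \omega e^{- \frac{2 \left|{\omega}\right|}{3}}}{4}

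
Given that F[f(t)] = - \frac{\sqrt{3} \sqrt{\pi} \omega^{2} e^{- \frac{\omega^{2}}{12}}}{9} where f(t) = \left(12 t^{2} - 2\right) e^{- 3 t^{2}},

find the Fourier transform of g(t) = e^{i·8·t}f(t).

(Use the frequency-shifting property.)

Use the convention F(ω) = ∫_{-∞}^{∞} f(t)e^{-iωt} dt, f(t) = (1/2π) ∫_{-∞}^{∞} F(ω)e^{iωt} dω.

F[g](ω) = - \frac{\sqrt{3} \sqrt{\pi} \left(\omega - 8\right)^{2} e^{- \frac{\left(\omega - 8\right)^{2}}{12}}}{9}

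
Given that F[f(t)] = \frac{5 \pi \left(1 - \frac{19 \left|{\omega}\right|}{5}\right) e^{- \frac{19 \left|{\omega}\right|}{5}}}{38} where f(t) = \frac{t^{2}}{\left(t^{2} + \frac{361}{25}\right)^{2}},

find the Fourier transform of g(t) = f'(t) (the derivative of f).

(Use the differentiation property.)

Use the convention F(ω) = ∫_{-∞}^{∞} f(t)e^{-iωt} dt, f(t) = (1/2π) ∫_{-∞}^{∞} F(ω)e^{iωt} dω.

F[g](ω) = \frac{i \pi \omega \left(5 - 19 \left|{\omega}\right|\right) e^{- \frac{19 \left|{\omega}\right|}{5}}}{38}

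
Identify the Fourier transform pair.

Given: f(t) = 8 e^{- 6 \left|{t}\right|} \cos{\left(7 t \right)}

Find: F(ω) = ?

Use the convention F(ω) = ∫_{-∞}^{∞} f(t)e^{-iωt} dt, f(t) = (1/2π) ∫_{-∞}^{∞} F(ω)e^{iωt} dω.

F(ω) = \frac{96 \left(\omega^{2} + 85\right)}{\omega^{4} - 26 \omega^{2} + 7225}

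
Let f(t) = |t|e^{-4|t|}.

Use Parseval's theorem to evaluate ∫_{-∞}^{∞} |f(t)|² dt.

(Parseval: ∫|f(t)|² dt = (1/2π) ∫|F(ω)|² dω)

∫|f(t)|² dt = \frac{1}{128}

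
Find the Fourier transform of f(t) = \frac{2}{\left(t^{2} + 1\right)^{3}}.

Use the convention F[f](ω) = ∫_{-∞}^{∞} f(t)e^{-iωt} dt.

F(ω) = \frac{\pi \left(\omega^{2} + 3 \left|{\omega}\right| + 3\right) e^{- \left|{\omega}\right|}}{4}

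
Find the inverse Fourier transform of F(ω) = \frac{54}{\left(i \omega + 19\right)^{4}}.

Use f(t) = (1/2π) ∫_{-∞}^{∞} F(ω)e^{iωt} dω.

f(t) = 9 t^{3} e^{- 19 t} u\left(t\right)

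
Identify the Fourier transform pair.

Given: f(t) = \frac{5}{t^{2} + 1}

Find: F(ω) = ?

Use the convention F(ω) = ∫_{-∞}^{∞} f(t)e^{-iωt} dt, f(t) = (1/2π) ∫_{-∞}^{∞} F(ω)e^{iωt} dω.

F(ω) = 5 \pi e^{- \left|{\omega}\right|}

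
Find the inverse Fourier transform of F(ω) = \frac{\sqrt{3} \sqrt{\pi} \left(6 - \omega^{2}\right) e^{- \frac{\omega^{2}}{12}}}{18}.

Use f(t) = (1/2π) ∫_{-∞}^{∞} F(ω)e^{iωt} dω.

f(t) = 6 t^{2} e^{- 3 t^{2}}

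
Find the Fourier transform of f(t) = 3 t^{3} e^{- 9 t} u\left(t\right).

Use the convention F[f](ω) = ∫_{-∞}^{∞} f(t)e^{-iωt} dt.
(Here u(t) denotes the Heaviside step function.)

F(ω) = \frac{18}{\left(i \omega + 9\right)^{4}}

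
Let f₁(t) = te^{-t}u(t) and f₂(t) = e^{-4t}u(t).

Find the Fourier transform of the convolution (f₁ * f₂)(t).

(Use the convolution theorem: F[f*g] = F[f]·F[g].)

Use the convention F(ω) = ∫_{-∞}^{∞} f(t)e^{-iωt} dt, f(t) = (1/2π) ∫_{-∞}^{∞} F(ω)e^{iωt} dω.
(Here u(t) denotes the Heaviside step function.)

F[f₁*f₂](ω) = \frac{1}{\left(i \omega + 1\right)^{2} \left(i \omega + 4\right)}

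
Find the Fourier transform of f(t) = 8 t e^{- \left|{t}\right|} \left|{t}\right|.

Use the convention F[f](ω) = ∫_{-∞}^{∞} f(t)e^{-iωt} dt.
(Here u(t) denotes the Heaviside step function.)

F(ω) = \frac{32 i \omega \left(\omega^{2} - 3\right)}{\left(\omega^{2} + 1\right)^{3}}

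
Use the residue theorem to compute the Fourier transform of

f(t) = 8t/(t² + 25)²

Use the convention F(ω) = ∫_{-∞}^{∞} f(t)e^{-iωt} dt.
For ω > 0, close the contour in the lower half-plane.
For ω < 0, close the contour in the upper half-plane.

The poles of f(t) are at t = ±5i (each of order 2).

Let g(z) = f(z)e^{-iωz}; for large |z| the factor e^{-iωz} decays in the lower half-plane when ω > 0 and in the upper half-plane when ω < 0.

Case ω > 0 (lower half-plane, clockwise contour ⇒ F(ω) = -2πi·ΣRes):
  Res_{z = - 5 i} g(z) = \frac{2 \omega e^{- 5 \omega}}{5} (pole of order 2)
  F(ω) = -2πi·ΣRes = - \frac{4 i \pi \omega e^{- 5 \omega}}{5}

Case ω < 0 (upper half-plane, counterclockwise contour ⇒ F(ω) = +2πi·ΣRes):
  Res_{z = 5 i} g(z) = - \frac{2 \omega e^{5 \omega}}{5} (pole of order 2)
  F(ω) = 2πi·ΣRes = - \frac{4 i \pi \omega e^{5 \omega}}{5}

Both cases combine into a single formula in |ω|:

F(ω) = - \frac{4 i \pi \omega e^{- 5 \left|{\omega}\right|}}{5}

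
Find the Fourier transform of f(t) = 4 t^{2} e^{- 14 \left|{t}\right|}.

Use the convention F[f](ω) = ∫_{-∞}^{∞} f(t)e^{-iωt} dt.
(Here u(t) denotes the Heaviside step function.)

F(ω) = \frac{224 \left(196 - 3 \omega^{2}\right)}{\left(\omega^{2} + 196\right)^{3}}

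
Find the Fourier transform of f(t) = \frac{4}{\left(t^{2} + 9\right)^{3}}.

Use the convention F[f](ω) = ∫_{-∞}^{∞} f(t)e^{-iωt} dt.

F(ω) = \frac{\pi \left(3 \omega^{2} + 3 \left|{\omega}\right| + 1\right) e^{- 3 \left|{\omega}\right|}}{162}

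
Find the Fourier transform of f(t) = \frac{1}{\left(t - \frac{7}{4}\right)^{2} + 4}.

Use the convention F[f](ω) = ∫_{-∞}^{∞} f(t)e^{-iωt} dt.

F(ω) = \frac{\pi e^{- \frac{7 i \omega}{4} - 2 \left|{\omega}\right|}}{2}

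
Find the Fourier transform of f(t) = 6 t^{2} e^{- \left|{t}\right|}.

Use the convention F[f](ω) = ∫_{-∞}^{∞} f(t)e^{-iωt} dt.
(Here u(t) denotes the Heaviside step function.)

F(ω) = \frac{24 \left(1 - 3 \omega^{2}\right)}{\left(\omega^{2} + 1\right)^{3}}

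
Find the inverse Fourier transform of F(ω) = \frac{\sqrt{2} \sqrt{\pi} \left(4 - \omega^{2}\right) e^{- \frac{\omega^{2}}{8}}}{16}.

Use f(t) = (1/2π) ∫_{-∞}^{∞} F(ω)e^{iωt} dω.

f(t) = 2 t^{2} e^{- 2 t^{2}}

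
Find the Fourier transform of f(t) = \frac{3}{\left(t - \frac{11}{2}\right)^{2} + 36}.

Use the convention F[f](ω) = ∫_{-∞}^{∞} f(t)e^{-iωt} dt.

F(ω) = \frac{\pi e^{- \frac{11 i \omega}{2} - 6 \left|{\omega}\right|}}{2}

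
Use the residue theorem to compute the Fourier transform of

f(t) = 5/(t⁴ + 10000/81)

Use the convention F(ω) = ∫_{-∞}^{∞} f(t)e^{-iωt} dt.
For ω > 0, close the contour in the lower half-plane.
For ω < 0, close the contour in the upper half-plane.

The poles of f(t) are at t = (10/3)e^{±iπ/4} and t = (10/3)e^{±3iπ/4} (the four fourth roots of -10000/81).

Let g(z) = f(z)e^{-iωz}; for large |z| the factor e^{-iωz} decays in the lower half-plane when ω > 0 and in the upper half-plane when ω < 0.

Case ω > 0 (lower half-plane, clockwise contour ⇒ F(ω) = -2πi·ΣRes):
  Res_{z = - \frac{5 \sqrt{2}}{3} - \frac{5 \sqrt{2} i}{3}} g(z) = \frac{27 \sqrt{2} i \left(1 - i\right) e^{\frac{5 \sqrt{2} \omega \left(-1 + i\right)}{3}}}{1600}
  Res_{z = \frac{5 \sqrt{2}}{3} - \frac{5 \sqrt{2} i}{3}} g(z) = \frac{27 \sqrt{2} i \left(1 + i\right) e^{- \frac{5 \sqrt{2} \omega \left(1 + i\right)}{3}}}{1600}
  F(ω) = -2πi·ΣRes = \frac{27 \sqrt{2} \pi \left(1 - i\right) \left(e^{\frac{10 \sqrt{2} i \omega}{3}} + i\right) e^{- \frac{5 \sqrt{2} \omega \left(1 + i\right)}{3}}}{800} = \frac{27 \pi e^{- \frac{5 \sqrt{2} \omega}{3}} \sin{\left(\frac{5 \sqrt{2} \omega}{3} + \frac{\pi}{4} \right)}}{200}

Case ω < 0 (upper half-plane, counterclockwise contour ⇒ F(ω) = +2πi·ΣRes):
  Res_{z = \frac{5 \sqrt{2}}{3} + \frac{5 \sqrt{2} i}{3}} g(z) = \frac{27 \sqrt{2} i \left(-1 + i\right) e^{\frac{5 \sqrt{2} \omega \left(1 - i\right)}{3}}}{1600}
  Res_{z = - \frac{5 \sqrt{2}}{3} + \frac{5 \sqrt{2} i}{3}} g(z) = \frac{27 \sqrt{2} \left(1 - i\right) e^{\frac{5 \sqrt{2} \omega \left(1 + i\right)}{3}}}{1600}
  F(ω) = 2πi·ΣRes = - \frac{27 \sqrt{2} i \pi \left(i \left(1 - i\right) e^{\frac{5 \sqrt{2} \omega \left(1 - i\right)}{3}} - \left(1 - i\right) e^{\frac{5 \sqrt{2} \omega \left(1 + i\right)}{3}}\right)}{800} = \frac{27 \pi e^{\frac{5 \sqrt{2} \omega}{3}} \cos{\left(\frac{5 \sqrt{2} \omega}{3} + \frac{\pi}{4} \right)}}{200}

Both cases combine into a single formula in |ω|:

F(ω) = \frac{27 \pi e^{- \frac{5 \sqrt{2} \left|{\omega}\right|}{3}} \sin{\left(\frac{5 \sqrt{2} \left|{\omega}\right|}{3} + \frac{\pi}{4} \right)}}{200}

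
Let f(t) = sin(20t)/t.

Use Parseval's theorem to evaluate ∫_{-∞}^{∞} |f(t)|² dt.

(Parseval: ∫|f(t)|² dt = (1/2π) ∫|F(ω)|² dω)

∫|f(t)|² dt = 20 \pi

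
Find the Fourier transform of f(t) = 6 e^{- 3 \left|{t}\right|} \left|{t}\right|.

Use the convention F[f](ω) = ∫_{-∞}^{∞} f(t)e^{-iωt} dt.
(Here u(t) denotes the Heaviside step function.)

F(ω) = \frac{12 \left(9 - \omega^{2}\right)}{\left(\omega^{2} + 9\right)^{2}}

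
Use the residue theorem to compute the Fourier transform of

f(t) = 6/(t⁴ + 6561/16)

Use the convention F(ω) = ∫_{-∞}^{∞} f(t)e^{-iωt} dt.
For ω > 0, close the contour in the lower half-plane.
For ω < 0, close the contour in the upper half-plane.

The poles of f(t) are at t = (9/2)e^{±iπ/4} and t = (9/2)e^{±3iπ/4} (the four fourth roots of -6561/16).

Let g(z) = f(z)e^{-iωz}; for large |z| the factor e^{-iωz} decays in the lower half-plane when ω > 0 and in the upper half-plane when ω < 0.

Case ω > 0 (lower half-plane, clockwise contour ⇒ F(ω) = -2πi·ΣRes):
  Res_{z = - \frac{9 \sqrt{2}}{4} - \frac{9 \sqrt{2} i}{4}} g(z) = \frac{2 \sqrt{2} \left(1 + i\right) e^{\frac{9 \sqrt{2} \omega \left(-1 + i\right)}{4}}}{243}
  Res_{z = \frac{9 \sqrt{2}}{4} - \frac{9 \sqrt{2} i}{4}} g(z) = \frac{2 \sqrt{2} \left(-1 + i\right) e^{- \frac{9 \sqrt{2} \omega \left(1 + i\right)}{4}}}{243}
  F(ω) = -2πi·ΣRes = \frac{4 \sqrt{2} \pi \left(\left(1 - i\right) e^{\frac{9 \sqrt{2} i \omega}{2}} + 1 + i\right) e^{- \frac{9 \sqrt{2} \omega \left(1 + i\right)}{4}}}{243} = \frac{16 \pi e^{- \frac{9 \sqrt{2} \omega}{4}} \sin{\left(\frac{9 \sqrt{2} \omega}{4} + \frac{\pi}{4} \right)}}{243}

Case ω < 0 (upper half-plane, counterclockwise contour ⇒ F(ω) = +2πi·ΣRes):
  Res_{z = \frac{9 \sqrt{2}}{4} + \frac{9 \sqrt{2} i}{4}} g(z) = - \frac{2 \sqrt{2} \left(1 + i\right) e^{\frac{9 \sqrt{2} \omega \left(1 - i\right)}{4}}}{243}
  Res_{z = - \frac{9 \sqrt{2}}{4} + \frac{9 \sqrt{2} i}{4}} g(z) = \frac{2 \sqrt{2} \left(1 - i\right) e^{\frac{9 \sqrt{2} \omega \left(1 + i\right)}{4}}}{243}
  F(ω) = 2πi·ΣRes = - \frac{4 \sqrt{2} i \pi \left(\left(1 + i\right) e^{\frac{9 \sqrt{2} \omega \left(1 - i\right)}{4}} - \left(1 - i\right) e^{\frac{9 \sqrt{2} \omega \left(1 + i\right)}{4}}\right)}{243} = \frac{16 \pi e^{\frac{9 \sqrt{2} \omega}{4}} \cos{\left(\frac{9 \sqrt{2} \omega}{4} + \frac{\pi}{4} \right)}}{243}

Both cases combine into a single formula in |ω|:

F(ω) = \frac{16 \pi e^{- \frac{9 \sqrt{2} \left|{\omega}\right|}{4}} \sin{\left(\frac{9 \sqrt{2} \left|{\omega}\right|}{4} + \frac{\pi}{4} \right)}}{243}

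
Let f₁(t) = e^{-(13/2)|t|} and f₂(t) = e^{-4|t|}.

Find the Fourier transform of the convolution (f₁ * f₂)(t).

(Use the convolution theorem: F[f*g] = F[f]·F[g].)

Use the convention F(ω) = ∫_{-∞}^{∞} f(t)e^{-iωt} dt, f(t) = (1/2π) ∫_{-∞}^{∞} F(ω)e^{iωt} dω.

F[f₁*f₂](ω) = \frac{416}{\left(\omega^{2} + 16\right) \left(4 \omega^{2} + 169\right)}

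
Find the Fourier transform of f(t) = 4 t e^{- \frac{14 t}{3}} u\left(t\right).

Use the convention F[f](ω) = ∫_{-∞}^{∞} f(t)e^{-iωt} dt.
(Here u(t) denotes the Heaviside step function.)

F(ω) = \frac{36}{\left(3 i \omega + 14\right)^{2}}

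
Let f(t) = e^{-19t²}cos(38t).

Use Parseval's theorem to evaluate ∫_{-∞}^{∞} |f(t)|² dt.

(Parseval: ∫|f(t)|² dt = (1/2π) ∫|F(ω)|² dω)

∫|f(t)|² dt = \frac{\sqrt{38} \sqrt{\pi} \left(1 + e^{38}\right)}{76 e^{38}}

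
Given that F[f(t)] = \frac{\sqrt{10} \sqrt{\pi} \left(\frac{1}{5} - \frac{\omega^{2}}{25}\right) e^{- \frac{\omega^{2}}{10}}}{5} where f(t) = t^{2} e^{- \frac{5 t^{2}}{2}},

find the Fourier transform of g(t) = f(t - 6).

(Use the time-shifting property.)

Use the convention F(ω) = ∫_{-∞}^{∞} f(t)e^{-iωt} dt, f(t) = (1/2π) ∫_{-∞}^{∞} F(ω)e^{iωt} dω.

F[g](ω) = \frac{\sqrt{10} \sqrt{\pi} \left(5 - \omega^{2}\right) e^{- \frac{\omega \left(\omega + 60 i\right)}{10}}}{125}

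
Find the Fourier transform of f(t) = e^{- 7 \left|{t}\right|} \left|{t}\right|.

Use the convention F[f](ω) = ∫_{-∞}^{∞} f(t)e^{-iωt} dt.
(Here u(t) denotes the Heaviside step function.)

F(ω) = \frac{2 \left(49 - \omega^{2}\right)}{\left(\omega^{2} + 49\right)^{2}}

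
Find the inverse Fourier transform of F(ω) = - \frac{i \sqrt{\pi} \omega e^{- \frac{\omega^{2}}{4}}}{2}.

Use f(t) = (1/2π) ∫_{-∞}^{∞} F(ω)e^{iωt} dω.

f(t) = t e^{- t^{2}}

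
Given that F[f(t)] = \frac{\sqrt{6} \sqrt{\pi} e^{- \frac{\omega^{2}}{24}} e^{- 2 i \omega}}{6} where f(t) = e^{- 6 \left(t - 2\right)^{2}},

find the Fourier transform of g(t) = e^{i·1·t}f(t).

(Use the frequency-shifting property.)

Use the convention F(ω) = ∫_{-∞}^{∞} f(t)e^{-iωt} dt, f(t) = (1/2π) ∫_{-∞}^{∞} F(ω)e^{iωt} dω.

F[g](ω) = \frac{\sqrt{6} \sqrt{\pi} e^{- \frac{\left(\omega - 1\right) \left(\omega - 1 + 48 i\right)}{24}}}{6}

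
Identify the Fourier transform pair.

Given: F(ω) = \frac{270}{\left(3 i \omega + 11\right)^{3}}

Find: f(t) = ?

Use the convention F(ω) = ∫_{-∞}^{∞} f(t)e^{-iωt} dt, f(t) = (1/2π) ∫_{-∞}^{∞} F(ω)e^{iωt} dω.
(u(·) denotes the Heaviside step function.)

f(t) = 5 t^{2} e^{- \frac{11 t}{3}} u\left(t\right)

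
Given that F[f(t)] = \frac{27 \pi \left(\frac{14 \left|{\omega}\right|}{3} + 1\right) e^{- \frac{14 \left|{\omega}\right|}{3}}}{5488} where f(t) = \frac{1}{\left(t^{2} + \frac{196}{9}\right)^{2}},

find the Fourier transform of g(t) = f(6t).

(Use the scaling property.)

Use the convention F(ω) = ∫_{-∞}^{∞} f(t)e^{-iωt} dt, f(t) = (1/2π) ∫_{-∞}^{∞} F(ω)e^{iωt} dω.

F[g](ω) = \frac{\pi \left(7 \left|{\omega}\right| + 9\right) e^{- \frac{7 \left|{\omega}\right|}{9}}}{10976}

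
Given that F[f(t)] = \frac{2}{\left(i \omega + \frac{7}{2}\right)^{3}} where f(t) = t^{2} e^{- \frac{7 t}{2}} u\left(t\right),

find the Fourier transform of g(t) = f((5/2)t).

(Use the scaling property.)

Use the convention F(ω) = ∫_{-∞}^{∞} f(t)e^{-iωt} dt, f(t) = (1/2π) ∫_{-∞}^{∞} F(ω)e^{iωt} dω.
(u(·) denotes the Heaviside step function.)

F[g](ω) = \frac{800}{\left(4 i \omega + 35\right)^{3}}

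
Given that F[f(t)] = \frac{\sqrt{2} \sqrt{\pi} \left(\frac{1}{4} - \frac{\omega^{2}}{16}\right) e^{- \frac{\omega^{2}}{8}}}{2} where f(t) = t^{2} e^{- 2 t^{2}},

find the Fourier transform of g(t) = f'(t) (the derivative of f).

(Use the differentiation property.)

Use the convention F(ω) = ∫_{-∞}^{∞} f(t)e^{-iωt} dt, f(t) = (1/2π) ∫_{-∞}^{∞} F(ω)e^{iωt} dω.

F[g](ω) = \frac{\sqrt{2} i \sqrt{\pi} \omega \left(4 - \omega^{2}\right) e^{- \frac{\omega^{2}}{8}}}{32}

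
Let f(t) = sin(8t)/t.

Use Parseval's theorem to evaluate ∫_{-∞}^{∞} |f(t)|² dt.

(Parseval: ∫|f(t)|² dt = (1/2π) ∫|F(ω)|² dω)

∫|f(t)|² dt = 8 \pi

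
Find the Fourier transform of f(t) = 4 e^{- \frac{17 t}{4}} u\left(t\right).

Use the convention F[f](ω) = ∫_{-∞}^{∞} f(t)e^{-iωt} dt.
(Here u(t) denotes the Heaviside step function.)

F(ω) = \frac{16}{4 i \omega + 17}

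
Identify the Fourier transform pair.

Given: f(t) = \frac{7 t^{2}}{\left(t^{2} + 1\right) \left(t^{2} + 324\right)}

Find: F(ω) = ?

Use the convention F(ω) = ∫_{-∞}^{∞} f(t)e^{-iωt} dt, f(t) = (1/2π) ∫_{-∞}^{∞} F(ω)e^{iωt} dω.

F(ω) = \frac{7 \pi \left(18 - e^{17 \left|{\omega}\right|}\right) e^{- 18 \left|{\omega}\right|}}{323}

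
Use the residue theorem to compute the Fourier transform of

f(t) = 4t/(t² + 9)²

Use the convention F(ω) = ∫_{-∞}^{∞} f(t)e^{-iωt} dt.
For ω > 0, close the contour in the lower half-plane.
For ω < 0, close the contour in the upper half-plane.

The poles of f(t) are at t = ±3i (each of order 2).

Let g(z) = f(z)e^{-iωz}; for large |z| the factor e^{-iωz} decays in the lower half-plane when ω > 0 and in the upper half-plane when ω < 0.

Case ω > 0 (lower half-plane, clockwise contour ⇒ F(ω) = -2πi·ΣRes):
  Res_{z = - 3 i} g(z) = \frac{\omega e^{- 3 \omega}}{3} (pole of order 2)
  F(ω) = -2πi·ΣRes = - \frac{2 i \pi \omega e^{- 3 \omega}}{3}

Case ω < 0 (upper half-plane, counterclockwise contour ⇒ F(ω) = +2πi·ΣRes):
  Res_{z = 3 i} g(z) = - \frac{\omega e^{3 \omega}}{3} (pole of order 2)
  F(ω) = 2πi·ΣRes = - \frac{2 i \pi \omega e^{3 \omega}}{3}

Both cases combine into a single formula in |ω|:

F(ω) = - \frac{2 i \pi \omega e^{- 3 \left|{\omega}\right|}}{3}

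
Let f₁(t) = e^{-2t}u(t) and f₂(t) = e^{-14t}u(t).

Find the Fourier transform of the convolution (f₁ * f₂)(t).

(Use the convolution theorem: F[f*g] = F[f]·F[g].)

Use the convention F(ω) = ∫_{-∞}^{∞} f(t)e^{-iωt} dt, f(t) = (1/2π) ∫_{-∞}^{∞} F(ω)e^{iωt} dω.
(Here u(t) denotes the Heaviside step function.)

F[f₁*f₂](ω) = \frac{1}{\left(i \omega + 2\right) \left(i \omega + 14\right)}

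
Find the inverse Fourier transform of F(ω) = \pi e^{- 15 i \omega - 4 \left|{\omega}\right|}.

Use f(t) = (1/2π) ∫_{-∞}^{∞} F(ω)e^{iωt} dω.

f(t) = \frac{4}{\left(t - 15\right)^{2} + 16}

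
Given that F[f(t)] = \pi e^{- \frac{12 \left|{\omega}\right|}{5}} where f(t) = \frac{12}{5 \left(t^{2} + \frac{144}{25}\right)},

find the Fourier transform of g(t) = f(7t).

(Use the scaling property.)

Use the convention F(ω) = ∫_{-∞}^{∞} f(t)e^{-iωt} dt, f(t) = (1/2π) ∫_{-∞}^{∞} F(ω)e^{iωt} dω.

F[g](ω) = \frac{\pi e^{- \frac{12 \left|{\omega}\right|}{35}}}{7}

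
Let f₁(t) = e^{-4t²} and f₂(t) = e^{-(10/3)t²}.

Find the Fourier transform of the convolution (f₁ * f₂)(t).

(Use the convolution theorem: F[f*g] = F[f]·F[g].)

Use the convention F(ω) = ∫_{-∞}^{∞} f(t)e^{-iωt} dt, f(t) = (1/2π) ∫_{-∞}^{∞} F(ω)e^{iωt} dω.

F[f₁*f₂](ω) = \frac{\sqrt{30} \pi e^{- \frac{11 \omega^{2}}{80}}}{20}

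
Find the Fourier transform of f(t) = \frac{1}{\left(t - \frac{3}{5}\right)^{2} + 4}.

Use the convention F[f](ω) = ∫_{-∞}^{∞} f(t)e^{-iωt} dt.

F(ω) = \frac{\pi e^{- \frac{3 i \omega}{5} - 2 \left|{\omega}\right|}}{2}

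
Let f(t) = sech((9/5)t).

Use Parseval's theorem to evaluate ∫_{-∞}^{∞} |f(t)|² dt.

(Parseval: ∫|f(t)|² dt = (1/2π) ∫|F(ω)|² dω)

∫|f(t)|² dt = \frac{10}{9}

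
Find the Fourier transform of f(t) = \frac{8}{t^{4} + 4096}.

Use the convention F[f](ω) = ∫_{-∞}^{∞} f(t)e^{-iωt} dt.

F(ω) = \frac{\pi e^{- 4 \sqrt{2} \left|{\omega}\right|} \sin{\left(4 \sqrt{2} \left|{\omega}\right| + \frac{\pi}{4} \right)}}{64}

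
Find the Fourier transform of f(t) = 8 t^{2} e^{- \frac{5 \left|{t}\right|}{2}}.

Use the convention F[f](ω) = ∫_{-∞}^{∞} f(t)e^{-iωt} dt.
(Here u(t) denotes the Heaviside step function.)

F(ω) = \frac{1280 \left(25 - 12 \omega^{2}\right)}{\left(4 \omega^{2} + 25\right)^{3}}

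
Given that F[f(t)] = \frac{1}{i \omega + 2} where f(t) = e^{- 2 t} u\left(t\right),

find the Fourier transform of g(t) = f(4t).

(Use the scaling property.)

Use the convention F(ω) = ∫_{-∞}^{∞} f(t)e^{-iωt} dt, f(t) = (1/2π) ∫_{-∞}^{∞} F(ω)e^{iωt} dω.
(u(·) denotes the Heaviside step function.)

F[g](ω) = \frac{1}{i \omega + 8}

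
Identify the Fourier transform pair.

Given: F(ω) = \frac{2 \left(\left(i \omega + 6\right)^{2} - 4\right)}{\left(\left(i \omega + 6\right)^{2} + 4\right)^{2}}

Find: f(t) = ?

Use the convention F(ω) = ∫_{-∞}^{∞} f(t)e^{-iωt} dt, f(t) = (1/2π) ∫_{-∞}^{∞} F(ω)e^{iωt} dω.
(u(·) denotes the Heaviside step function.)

f(t) = 2 t e^{- 6 t} \cos{\left(2 t \right)} u\left(t\right)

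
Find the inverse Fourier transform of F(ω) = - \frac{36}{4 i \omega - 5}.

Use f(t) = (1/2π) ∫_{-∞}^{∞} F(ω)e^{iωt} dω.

f(t) = 9 e^{\frac{5 t}{4}} u\left(- t\right)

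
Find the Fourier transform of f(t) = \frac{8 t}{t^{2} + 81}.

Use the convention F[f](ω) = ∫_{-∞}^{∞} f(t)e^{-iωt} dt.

F(ω) = - 8 i \pi e^{- 9 \left|{\omega}\right|} \operatorname{sign}{\left(\omega \right)}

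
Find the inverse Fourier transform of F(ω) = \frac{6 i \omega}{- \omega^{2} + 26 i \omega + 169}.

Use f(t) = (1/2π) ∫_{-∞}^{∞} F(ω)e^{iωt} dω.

f(t) = 6 \left(1 - 13 t\right) e^{- 13 t} u\left(t\right)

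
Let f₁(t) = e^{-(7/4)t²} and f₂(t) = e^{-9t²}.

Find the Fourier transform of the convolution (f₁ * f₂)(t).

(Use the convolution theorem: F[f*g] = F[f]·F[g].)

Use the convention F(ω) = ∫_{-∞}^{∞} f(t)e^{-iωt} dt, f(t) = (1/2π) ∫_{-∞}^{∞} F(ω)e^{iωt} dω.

F[f₁*f₂](ω) = \frac{2 \sqrt{7} \pi e^{- \frac{43 \omega^{2}}{252}}}{21}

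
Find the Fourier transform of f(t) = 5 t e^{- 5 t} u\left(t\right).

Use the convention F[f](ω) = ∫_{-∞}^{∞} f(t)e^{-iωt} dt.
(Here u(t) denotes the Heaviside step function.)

F(ω) = \frac{5}{\left(i \omega + 5\right)^{2}}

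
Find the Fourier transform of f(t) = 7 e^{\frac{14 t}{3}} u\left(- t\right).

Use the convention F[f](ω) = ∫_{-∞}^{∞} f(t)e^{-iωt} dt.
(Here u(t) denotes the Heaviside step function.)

F(ω) = - \frac{21}{3 i \omega - 14}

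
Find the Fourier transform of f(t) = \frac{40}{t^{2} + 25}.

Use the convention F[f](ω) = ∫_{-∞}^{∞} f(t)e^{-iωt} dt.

F(ω) = 8 \pi e^{- 5 \left|{\omega}\right|}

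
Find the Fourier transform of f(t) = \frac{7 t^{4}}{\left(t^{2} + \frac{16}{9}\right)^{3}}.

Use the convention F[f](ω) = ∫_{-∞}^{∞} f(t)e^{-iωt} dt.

F(ω) = \frac{7 \pi \left(16 \omega^{2} - 60 \left|{\omega}\right| + 27\right) e^{- \frac{4 \left|{\omega}\right|}{3}}}{96}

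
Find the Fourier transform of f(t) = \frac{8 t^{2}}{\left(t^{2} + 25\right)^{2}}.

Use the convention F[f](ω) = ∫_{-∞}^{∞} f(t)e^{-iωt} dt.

F(ω) = \frac{4 \pi \left(1 - 5 \left|{\omega}\right|\right) e^{- 5 \left|{\omega}\right|}}{5}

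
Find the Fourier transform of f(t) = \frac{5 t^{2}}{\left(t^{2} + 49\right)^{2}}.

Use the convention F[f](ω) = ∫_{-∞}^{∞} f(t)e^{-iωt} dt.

F(ω) = \frac{5 \pi \left(1 - 7 \left|{\omega}\right|\right) e^{- 7 \left|{\omega}\right|}}{14}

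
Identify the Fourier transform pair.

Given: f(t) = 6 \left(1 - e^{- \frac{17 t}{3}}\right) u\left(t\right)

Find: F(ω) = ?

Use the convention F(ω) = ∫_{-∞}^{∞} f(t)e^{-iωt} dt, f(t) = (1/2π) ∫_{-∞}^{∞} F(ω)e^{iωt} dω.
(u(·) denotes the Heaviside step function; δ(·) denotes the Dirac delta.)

F(ω) = 6 \pi \delta\left(\omega\right) - \frac{34 i}{\omega \left(i \omega + \frac{17}{3}\right)}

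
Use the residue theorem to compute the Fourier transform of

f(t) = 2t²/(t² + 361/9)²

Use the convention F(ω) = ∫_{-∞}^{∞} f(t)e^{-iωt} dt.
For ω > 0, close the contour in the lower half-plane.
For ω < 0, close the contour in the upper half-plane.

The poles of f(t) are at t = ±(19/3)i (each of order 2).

Let g(z) = f(z)e^{-iωz}; for large |z| the factor e^{-iωz} decays in the lower half-plane when ω > 0 and in the upper half-plane when ω < 0.

Case ω > 0 (lower half-plane, clockwise contour ⇒ F(ω) = -2πi·ΣRes):
  Res_{z = - \frac{19 i}{3}} g(z) = \frac{i \left(3 - 19 \omega\right) e^{- \frac{19 \omega}{3}}}{38} (pole of order 2)
  F(ω) = -2πi·ΣRes = \frac{\pi \left(3 - 19 \omega\right) e^{- \frac{19 \omega}{3}}}{19}

Case ω < 0 (upper half-plane, counterclockwise contour ⇒ F(ω) = +2πi·ΣRes):
  Res_{z = \frac{19 i}{3}} g(z) = \frac{i \left(- 19 \omega - 3\right) e^{\frac{19 \omega}{3}}}{38} (pole of order 2)
  F(ω) = 2πi·ΣRes = \frac{\pi \left(19 \omega + 3\right) e^{\frac{19 \omega}{3}}}{19}

Both cases combine into a single formula in |ω|:

F(ω) = \frac{\pi \left(3 - 19 \left|{\omega}\right|\right) e^{- \frac{19 \left|{\omega}\right|}{3}}}{19}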